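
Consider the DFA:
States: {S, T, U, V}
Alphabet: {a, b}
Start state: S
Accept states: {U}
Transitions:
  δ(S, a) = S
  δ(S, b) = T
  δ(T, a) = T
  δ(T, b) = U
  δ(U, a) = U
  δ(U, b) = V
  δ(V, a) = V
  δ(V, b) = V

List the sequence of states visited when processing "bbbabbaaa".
read 'b': S → T
  read 'b': T → U
  read 'b': U → V
  read 'a': V → V
  read 'b': V → V
  read 'b': V → V
  read 'a': V → V
  read 'a': V → V
  read 'a': V → V
S -> T -> U -> V -> V -> V -> V -> V -> V -> V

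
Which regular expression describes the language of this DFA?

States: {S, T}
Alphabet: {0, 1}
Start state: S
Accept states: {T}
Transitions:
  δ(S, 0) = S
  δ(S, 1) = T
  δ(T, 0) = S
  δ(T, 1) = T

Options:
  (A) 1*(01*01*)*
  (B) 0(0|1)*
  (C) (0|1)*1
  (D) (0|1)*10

Check each option against the DFA on short strings; one disagreement eliminates an option:
  (A) 1*(01*01*)*: on ε the DFA stays in S and rejects (S ∉ Accept), but the regex matches it → eliminate
  (B) 0(0|1)*: on '0' the DFA goes S → S and rejects (S ∉ Accept), but the regex matches it → eliminate
  (C) (0|1)*1: agrees with the DFA on every string of length ≤ 6
  (D) (0|1)*10: on '1' the DFA goes S → T and accepts (T ∈ Accept), but the regex does not match it → eliminate
Only (C) is consistent with the DFA.
(C) (0|1)*1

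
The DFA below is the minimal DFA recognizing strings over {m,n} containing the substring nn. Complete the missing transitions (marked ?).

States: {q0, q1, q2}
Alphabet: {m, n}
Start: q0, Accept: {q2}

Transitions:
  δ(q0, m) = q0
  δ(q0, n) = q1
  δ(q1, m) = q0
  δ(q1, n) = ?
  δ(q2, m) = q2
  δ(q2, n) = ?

From the language and accept set, identify what each state tracks — q0: no progress toward nn; q1: one trailing n; q2: substring nn seen.
Each missing δ(q, a) is the state matching the new tracked value after reading a.
δ(q1, n) = q2; δ(q2, n) = q2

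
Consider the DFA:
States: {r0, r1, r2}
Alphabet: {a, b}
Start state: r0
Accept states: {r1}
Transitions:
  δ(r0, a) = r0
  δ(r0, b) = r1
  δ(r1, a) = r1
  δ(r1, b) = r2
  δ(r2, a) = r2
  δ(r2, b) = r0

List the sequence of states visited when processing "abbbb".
read 'a': r0 → r0
  read 'b': r0 → r1
  read 'b': r1 → r2
  read 'b': r2 → r0
  read 'b': r0 → r1
r0 -> r0 -> r1 -> r2 -> r0 -> r1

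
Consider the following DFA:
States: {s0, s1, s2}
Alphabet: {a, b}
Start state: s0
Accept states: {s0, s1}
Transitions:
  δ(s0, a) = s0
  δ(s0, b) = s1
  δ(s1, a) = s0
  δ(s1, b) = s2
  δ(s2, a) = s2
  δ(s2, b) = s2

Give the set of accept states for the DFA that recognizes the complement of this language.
Complement accept states = All states \ Original accept states
= {s0, s1, s2} \ {s0, s1}
{s2}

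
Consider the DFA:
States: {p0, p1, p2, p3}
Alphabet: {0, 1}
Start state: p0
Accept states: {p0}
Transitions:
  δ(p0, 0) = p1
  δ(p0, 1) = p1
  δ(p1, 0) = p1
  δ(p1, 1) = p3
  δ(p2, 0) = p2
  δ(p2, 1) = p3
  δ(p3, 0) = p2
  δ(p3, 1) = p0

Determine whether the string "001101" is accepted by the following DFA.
Processing string "001101":
  p0 --0--> p1
  p1 --0--> p1
  p1 --1--> p3
  p3 --1--> p0
  p0 --0--> p1
  p1 --1--> p3
Final state: p3
Accept states: {p0}
No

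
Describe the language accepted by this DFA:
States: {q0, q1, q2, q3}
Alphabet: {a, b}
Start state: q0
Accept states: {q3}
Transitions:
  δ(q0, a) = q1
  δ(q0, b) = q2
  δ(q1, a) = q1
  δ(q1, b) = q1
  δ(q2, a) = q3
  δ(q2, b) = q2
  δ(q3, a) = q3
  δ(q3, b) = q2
Testing a few strings:
  'aab' → reject
  'bbaa' → accept
  'aa' → reject
  'a' → reject
State roles: q0=no input read; q1=started with a (dead); q2=started with b, last symbol b; q3=started with b, last symbol a
All strings over {a,b} that start with b and end with a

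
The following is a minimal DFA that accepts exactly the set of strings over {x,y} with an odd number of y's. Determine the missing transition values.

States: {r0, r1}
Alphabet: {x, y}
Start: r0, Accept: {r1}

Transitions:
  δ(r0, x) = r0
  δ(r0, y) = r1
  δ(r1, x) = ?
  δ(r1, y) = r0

From the language and accept set, identify what each state tracks — r0: even number of y's so far; r1: odd number of y's so far.
Each missing δ(q, a) is the state matching the new tracked value after reading a.
δ(r1, x) = r1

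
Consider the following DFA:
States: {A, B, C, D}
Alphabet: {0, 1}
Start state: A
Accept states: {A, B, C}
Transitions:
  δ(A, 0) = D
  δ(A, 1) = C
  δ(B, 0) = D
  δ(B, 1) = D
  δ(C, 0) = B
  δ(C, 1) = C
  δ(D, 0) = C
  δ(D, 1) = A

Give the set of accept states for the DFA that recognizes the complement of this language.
Complement accept states = All states \ Original accept states
= {A, B, C, D} \ {A, B, C}
{D}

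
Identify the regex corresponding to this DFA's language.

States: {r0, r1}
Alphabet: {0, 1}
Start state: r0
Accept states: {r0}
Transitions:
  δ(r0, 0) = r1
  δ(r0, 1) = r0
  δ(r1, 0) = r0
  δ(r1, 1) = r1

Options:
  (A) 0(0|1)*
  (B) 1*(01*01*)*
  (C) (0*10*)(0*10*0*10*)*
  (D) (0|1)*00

Check each option against the DFA on short strings; one disagreement eliminates an option:
  (A) 0(0|1)*: on ε the DFA stays in r0 and accepts (r0 ∈ Accept), but the regex does not match it → eliminate
  (B) 1*(01*01*)*: agrees with the DFA on every string of length ≤ 6
  (C) (0*10*)(0*10*0*10*)*: on ε the DFA stays in r0 and accepts (r0 ∈ Accept), but the regex does not match it → eliminate
  (D) (0|1)*00: on ε the DFA stays in r0 and accepts (r0 ∈ Accept), but the regex does not match it → eliminate
Only (B) is consistent with the DFA.
(B) 1*(01*01*)*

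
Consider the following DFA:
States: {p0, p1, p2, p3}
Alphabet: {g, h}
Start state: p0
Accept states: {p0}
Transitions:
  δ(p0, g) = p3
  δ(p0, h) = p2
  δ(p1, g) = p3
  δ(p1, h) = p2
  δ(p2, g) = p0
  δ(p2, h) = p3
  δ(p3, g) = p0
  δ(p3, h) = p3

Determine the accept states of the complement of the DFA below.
Complement accept states = All states \ Original accept states
= {p0, p1, p2, p3} \ {p0}
{p1, p2, p3}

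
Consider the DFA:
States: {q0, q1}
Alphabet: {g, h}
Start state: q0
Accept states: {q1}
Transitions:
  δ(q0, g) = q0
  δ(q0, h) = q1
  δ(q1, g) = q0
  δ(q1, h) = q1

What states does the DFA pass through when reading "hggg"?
read 'h': q0 → q1
  read 'g': q1 → q0
  read 'g': q0 → q0
  read 'g': q0 → q0
q0 -> q1 -> q0 -> q0 -> q0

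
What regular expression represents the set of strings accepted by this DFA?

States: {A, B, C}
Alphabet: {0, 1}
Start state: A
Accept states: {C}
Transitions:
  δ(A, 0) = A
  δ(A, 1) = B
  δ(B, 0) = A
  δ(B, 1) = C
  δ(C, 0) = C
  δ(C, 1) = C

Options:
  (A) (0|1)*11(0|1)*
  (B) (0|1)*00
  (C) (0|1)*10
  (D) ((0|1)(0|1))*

Check each option against the DFA on short strings; one disagreement eliminates an option:
  (A) (0|1)*11(0|1)*: agrees with the DFA on every string of length ≤ 6
  (B) (0|1)*00: on '00' the DFA goes A → A → A and rejects (A ∉ Accept), but the regex matches it → eliminate
  (C) (0|1)*10: on '10' the DFA goes A → B → A and rejects (A ∉ Accept), but the regex matches it → eliminate
  (D) ((0|1)(0|1))*: on ε the DFA stays in A and rejects (A ∉ Accept), but the regex matches it → eliminate
Only (A) is consistent with the DFA.
(A) (0|1)*11(0|1)*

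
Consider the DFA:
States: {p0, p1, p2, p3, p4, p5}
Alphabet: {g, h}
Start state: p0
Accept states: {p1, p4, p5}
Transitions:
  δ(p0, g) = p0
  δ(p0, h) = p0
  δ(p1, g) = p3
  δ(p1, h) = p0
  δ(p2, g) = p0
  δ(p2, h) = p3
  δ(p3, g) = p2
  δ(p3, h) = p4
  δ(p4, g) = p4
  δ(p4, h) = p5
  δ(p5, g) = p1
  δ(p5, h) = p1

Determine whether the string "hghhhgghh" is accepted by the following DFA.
Processing string "hghhhgghh":
  p0 --h--> p0
  p0 --g--> p0
  p0 --h--> p0
  p0 --h--> p0
  p0 --h--> p0
  p0 --g--> p0
  p0 --g--> p0
  p0 --h--> p0
  p0 --h--> p0
Final state: p0
Accept states: {p1, p4, p5}
No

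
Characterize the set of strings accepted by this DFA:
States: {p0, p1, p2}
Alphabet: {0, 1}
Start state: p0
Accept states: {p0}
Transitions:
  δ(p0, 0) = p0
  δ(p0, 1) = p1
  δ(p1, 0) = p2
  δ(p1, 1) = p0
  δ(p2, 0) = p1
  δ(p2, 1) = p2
Testing a few strings:
  '1011' → reject
  '01' → reject
  '1' → reject
  '00' → accept
State roles: p0=value ≡ 0 (mod 3); p1=value ≡ 1 (mod 3); p2=value ≡ 2 (mod 3)
All binary strings representing a multiple of 3 (read in base 2; leading zeros allowed and ε counts as 0)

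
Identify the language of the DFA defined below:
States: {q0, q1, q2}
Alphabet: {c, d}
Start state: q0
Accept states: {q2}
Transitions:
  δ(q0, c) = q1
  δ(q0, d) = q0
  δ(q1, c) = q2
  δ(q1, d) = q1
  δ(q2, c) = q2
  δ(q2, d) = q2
Testing a few strings:
  'dccd' → accept
  'ccdd' → accept
  'c' → reject
  'cddd' → reject
State roles: q0=zero c's seen; q1=one c seen; q2=≥ two c's seen
All strings over {c,d} containing at least two c's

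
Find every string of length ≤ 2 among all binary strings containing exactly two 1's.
11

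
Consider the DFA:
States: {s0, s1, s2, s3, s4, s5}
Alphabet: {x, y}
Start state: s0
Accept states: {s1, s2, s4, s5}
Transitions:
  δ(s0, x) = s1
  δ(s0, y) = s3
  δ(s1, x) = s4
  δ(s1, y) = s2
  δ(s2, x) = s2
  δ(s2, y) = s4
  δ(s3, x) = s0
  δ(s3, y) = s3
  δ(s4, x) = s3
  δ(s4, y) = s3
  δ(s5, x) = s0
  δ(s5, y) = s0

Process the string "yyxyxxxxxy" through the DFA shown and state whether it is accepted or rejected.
Processing string "yyxyxxxxxy":
  s0 --y--> s3
  s3 --y--> s3
  s3 --x--> s0
  s0 --y--> s3
  s3 --x--> s0
  s0 --x--> s1
  s1 --x--> s4
  s4 --x--> s3
  s3 --x--> s0
  s0 --y--> s3
Final state: s3
Accept states: {s1, s2, s4, s5}
No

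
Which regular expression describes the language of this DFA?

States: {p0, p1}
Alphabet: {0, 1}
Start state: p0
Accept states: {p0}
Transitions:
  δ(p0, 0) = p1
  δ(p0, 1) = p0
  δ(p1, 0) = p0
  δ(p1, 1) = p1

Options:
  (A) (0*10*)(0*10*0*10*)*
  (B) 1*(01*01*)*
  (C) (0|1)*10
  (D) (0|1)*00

Check each option against the DFA on short strings; one disagreement eliminates an option:
  (A) (0*10*)(0*10*0*10*)*: on ε the DFA stays in p0 and accepts (p0 ∈ Accept), but the regex does not match it → eliminate
  (B) 1*(01*01*)*: agrees with the DFA on every string of length ≤ 6
  (C) (0|1)*10: on ε the DFA stays in p0 and accepts (p0 ∈ Accept), but the regex does not match it → eliminate
  (D) (0|1)*00: on ε the DFA stays in p0 and accepts (p0 ∈ Accept), but the regex does not match it → eliminate
Only (B) is consistent with the DFA.
(B) 1*(01*01*)*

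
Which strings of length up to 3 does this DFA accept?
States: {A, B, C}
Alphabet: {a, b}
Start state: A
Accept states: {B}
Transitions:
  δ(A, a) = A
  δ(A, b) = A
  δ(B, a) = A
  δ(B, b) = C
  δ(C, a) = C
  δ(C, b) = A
None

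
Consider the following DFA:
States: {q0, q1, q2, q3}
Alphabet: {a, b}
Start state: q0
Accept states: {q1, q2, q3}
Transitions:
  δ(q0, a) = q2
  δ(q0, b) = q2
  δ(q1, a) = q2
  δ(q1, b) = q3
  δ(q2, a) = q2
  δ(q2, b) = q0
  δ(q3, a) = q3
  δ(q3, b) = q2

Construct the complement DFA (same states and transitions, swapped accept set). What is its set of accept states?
Complement accept states = All states \ Original accept states
= {q0, q1, q2, q3} \ {q1, q2, q3}
{q0}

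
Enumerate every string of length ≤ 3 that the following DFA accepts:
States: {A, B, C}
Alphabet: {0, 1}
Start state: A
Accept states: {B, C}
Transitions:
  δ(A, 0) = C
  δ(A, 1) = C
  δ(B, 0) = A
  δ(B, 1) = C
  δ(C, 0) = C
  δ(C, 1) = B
0, 1, 00, 01, 10, 11, 000, 001, 011, 100, 101, 111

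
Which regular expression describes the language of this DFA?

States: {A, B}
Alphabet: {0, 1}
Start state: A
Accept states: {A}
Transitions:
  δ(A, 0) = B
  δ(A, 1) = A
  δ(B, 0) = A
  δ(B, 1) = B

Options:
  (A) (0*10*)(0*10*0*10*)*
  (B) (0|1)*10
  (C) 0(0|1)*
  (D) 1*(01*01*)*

Check each option against the DFA on short strings; one disagreement eliminates an option:
  (A) (0*10*)(0*10*0*10*)*: on ε the DFA stays in A and accepts (A ∈ Accept), but the regex does not match it → eliminate
  (B) (0|1)*10: on ε the DFA stays in A and accepts (A ∈ Accept), but the regex does not match it → eliminate
  (C) 0(0|1)*: on ε the DFA stays in A and accepts (A ∈ Accept), but the regex does not match it → eliminate
  (D) 1*(01*01*)*: agrees with the DFA on every string of length ≤ 6
Only (D) is consistent with the DFA.
(D) 1*(01*01*)*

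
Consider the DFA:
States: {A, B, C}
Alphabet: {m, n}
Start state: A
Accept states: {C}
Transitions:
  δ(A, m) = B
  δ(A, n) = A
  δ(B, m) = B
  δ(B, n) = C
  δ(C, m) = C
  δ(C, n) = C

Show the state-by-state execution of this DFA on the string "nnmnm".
read 'n': A → A
  read 'n': A → A
  read 'm': A → B
  read 'n': B → C
  read 'm': C → C
A -> A -> A -> B -> C -> C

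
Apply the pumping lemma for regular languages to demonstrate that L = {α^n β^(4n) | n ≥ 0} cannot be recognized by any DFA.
Assume L is regular with pumping length p. Idea: pumping the α-block breaks the 1:4 ratio.
Choose s = α^p β^(4p) (length 5p ≥ p). By the pumping lemma, s = xyz with |xy| ≤ p, |y| > 0, so y = α^k with k ≥ 1. Then xy²z = α^(p+k) β^(4p). For this to be in L we would need 4p = 4(p+k), i.e. 4k = 0, contradicting k ≥ 1. So xy²z ∉ L.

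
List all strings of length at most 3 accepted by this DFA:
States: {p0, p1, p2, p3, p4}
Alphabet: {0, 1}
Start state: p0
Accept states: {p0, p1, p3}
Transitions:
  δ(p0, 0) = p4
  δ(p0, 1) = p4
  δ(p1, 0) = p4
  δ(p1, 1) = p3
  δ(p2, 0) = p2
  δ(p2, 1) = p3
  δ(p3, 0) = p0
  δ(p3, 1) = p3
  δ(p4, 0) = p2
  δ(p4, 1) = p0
ε, 01, 11, 001, 101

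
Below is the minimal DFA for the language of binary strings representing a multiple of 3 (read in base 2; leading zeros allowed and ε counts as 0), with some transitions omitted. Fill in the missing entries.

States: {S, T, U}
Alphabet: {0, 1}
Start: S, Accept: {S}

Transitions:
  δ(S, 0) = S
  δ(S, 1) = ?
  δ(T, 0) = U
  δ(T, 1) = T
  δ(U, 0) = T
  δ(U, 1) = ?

From the language and accept set, identify what each state tracks — S: value ≡ 0 (mod 3); T: value ≡ 2 (mod 3); U: value ≡ 1 (mod 3).
Each missing δ(q, a) is the state matching the new tracked value after reading a.
δ(S, 1) = U; δ(U, 1) = S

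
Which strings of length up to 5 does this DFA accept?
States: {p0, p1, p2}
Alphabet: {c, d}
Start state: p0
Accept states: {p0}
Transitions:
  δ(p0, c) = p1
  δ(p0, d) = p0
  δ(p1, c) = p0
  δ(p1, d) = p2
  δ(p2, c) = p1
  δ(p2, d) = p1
ε, d, cc, dd, ccd, dcc, ddd, cccc, ccdd, cdcc, cddc, dccd, ddcc, dddd, ccccd, ccdcc, ccddd, cdccd, cddcd, dcccc, dccdd, dcdcc, dcddc, ddccd, dddcc, ddddd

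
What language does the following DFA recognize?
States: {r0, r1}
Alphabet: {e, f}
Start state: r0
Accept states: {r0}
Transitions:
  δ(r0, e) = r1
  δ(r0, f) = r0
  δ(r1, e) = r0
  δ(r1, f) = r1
Testing a few strings:
  'fee' → accept
  'ef' → reject
  'f' → accept
  'e' → reject
State roles: r0=even number of e's so far; r1=odd number of e's so far
All strings over {e,f} with an even number of e's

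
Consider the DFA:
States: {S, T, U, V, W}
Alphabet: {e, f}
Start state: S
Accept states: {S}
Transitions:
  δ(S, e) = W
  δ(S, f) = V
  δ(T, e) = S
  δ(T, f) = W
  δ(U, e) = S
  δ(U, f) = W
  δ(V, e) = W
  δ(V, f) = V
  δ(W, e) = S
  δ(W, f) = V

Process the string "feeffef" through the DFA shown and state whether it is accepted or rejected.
Processing string "feeffef":
  S --f--> V
  V --e--> W
  W --e--> S
  S --f--> V
  V --f--> V
  V --e--> W
  W --f--> V
Final state: V
Accept states: {S}
No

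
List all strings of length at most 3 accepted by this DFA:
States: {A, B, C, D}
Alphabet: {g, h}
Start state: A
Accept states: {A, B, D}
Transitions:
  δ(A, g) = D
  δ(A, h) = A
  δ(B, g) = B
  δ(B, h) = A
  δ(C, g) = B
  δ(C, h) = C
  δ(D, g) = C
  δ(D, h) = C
ε, g, h, hg, hh, ggg, ghg, hhg, hhh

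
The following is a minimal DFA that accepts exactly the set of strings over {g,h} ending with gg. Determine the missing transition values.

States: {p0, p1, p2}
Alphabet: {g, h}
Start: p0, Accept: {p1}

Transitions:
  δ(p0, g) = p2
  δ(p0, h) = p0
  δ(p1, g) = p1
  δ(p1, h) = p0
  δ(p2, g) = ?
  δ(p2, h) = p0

From the language and accept set, identify what each state tracks — p0: last symbol not g; p1: two trailing g's; p2: one trailing g.
Each missing δ(q, a) is the state matching the new tracked value after reading a.
δ(p2, g) = p1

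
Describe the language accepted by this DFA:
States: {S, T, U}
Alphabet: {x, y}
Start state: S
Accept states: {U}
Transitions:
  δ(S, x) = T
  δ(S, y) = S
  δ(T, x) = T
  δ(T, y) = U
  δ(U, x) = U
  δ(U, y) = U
Testing a few strings:
  'yy' → reject
  'x' → reject
  'y' → reject
  'xxy' → accept
State roles: S=no x seen yet; T=seen a x, waiting for y; U=substring xy seen
All strings over {x,y} containing the substring xy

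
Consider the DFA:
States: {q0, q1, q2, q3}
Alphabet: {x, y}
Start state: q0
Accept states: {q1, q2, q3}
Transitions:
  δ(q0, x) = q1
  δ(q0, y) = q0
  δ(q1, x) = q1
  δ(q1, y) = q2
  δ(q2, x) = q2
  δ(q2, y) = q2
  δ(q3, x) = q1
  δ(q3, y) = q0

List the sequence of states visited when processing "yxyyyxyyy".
read 'y': q0 → q0
  read 'x': q0 → q1
  read 'y': q1 → q2
  read 'y': q2 → q2
  read 'y': q2 → q2
  read 'x': q2 → q2
  read 'y': q2 → q2
  read 'y': q2 → q2
  read 'y': q2 → q2
q0 -> q0 -> q1 -> q2 -> q2 -> q2 -> q2 -> q2 -> q2 -> q2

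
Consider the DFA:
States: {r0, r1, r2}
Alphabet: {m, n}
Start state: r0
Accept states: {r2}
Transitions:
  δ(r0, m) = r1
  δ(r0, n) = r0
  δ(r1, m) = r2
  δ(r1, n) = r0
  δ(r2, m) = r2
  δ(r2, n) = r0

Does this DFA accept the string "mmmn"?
Processing string "mmmn":
  r0 --m--> r1
  r1 --m--> r2
  r2 --m--> r2
  r2 --n--> r0
Final state: r0
Accept states: {r2}
No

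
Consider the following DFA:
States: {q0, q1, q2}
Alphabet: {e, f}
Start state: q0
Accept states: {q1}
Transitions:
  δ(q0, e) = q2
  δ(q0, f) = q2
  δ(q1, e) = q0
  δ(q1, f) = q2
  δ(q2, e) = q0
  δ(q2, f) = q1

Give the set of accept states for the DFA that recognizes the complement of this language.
Complement accept states = All states \ Original accept states
= {q0, q1, q2} \ {q1}
{q0, q2}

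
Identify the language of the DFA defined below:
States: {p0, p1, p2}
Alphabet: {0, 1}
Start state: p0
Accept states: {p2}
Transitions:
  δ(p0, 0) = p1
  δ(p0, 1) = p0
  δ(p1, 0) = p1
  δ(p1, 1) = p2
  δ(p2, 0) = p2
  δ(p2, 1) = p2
Testing a few strings:
  '1' → reject
  '000' → reject
  '01' → accept
  '0111' → accept
State roles: p0=no 0 seen yet; p1=seen a 0, waiting for 1; p2=substring 01 seen
All binary strings containing the substring 01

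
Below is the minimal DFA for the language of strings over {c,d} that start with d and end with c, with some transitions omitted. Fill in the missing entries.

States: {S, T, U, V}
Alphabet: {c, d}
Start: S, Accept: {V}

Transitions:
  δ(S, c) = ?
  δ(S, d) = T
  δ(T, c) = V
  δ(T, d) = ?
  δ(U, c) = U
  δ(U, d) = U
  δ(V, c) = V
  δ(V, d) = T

From the language and accept set, identify what each state tracks — S: no input read; T: started with d, last symbol d; U: started with c (dead); V: started with d, last symbol c.
Each missing δ(q, a) is the state matching the new tracked value after reading a.
δ(S, c) = U; δ(T, d) = T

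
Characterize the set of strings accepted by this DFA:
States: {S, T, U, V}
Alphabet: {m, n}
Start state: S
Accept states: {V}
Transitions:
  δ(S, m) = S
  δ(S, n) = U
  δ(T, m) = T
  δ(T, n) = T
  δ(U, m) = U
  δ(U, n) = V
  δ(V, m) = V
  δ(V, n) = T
Testing a few strings:
  'm' → reject
  'nn' → accept
  'nnmn' → reject
  'n' → reject
State roles: S=zero n's; T=≥ three n's (dead); U=one n; V=two n's
All strings over {m,n} containing exactly two n's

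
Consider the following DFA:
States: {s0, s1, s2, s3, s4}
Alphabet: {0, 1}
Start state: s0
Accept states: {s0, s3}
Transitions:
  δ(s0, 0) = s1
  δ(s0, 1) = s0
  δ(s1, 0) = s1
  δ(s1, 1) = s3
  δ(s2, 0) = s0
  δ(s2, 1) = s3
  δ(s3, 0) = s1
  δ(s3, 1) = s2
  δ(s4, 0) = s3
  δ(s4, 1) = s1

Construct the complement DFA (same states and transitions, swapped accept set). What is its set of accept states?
Complement accept states = All states \ Original accept states
= {s0, s1, s2, s3, s4} \ {s0, s3}
{s1, s2, s4}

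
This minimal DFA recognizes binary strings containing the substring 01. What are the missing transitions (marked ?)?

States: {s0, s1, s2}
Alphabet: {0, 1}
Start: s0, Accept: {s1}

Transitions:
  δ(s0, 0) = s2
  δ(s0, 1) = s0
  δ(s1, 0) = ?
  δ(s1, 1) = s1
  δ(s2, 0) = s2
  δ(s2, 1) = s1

From the language and accept set, identify what each state tracks — s0: no 0 seen yet; s1: substring 01 seen; s2: seen a 0, waiting for 1.
Each missing δ(q, a) is the state matching the new tracked value after reading a.
δ(s1, 0) = s1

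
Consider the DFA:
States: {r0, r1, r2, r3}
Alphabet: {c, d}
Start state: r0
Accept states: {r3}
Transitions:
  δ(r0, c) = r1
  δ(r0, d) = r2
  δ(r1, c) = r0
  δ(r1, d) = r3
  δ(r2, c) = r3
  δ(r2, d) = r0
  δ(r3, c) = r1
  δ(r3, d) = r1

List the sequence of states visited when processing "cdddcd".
read 'c': r0 → r1
  read 'd': r1 → r3
  read 'd': r3 → r1
  read 'd': r1 → r3
  read 'c': r3 → r1
  read 'd': r1 → r3
r0 -> r1 -> r3 -> r1 -> r3 -> r1 -> r3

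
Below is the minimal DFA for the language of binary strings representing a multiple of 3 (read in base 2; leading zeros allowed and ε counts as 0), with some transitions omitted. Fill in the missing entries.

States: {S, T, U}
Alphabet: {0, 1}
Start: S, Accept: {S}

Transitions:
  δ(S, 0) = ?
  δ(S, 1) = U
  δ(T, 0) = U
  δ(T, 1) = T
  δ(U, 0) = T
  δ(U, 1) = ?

From the language and accept set, identify what each state tracks — S: value ≡ 0 (mod 3); T: value ≡ 2 (mod 3); U: value ≡ 1 (mod 3).
Each missing δ(q, a) is the state matching the new tracked value after reading a.
δ(S, 0) = S; δ(U, 1) = S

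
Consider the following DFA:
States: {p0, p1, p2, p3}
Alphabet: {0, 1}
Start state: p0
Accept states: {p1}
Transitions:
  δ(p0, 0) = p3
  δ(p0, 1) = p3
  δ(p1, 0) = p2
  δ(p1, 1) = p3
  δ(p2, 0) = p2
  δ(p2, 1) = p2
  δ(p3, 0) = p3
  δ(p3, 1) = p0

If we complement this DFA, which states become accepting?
Complement accept states = All states \ Original accept states
= {p0, p1, p2, p3} \ {p1}
{p0, p2, p3}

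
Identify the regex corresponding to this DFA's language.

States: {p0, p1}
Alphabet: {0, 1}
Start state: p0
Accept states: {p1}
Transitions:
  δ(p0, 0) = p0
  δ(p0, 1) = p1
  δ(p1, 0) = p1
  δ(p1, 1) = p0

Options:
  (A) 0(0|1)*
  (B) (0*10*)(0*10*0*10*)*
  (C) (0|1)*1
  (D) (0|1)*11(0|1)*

Check each option against the DFA on short strings; one disagreement eliminates an option:
  (A) 0(0|1)*: on '0' the DFA goes p0 → p0 and rejects (p0 ∉ Accept), but the regex matches it → eliminate
  (B) (0*10*)(0*10*0*10*)*: agrees with the DFA on every string of length ≤ 6
  (C) (0|1)*1: on '10' the DFA goes p0 → p1 → p1 and accepts (p1 ∈ Accept), but the regex does not match it → eliminate
  (D) (0|1)*11(0|1)*: on '1' the DFA goes p0 → p1 and accepts (p1 ∈ Accept), but the regex does not match it → eliminate
Only (B) is consistent with the DFA.
(B) (0*10*)(0*10*0*10*)*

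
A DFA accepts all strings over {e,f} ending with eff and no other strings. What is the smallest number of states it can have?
By Myhill–Nerode, count the distinguishable equivalence classes: 4 classes — one per longest suffix of the input that is a prefix of 'eff' (lengths 0 through 3); only the length-3 class is accepting.
4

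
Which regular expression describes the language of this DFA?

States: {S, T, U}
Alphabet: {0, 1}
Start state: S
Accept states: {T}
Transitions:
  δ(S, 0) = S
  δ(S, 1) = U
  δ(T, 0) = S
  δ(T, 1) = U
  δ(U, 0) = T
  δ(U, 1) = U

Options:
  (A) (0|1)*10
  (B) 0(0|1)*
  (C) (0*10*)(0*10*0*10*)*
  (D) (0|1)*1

Check each option against the DFA on short strings; one disagreement eliminates an option:
  (A) (0|1)*10: agrees with the DFA on every string of length ≤ 6
  (B) 0(0|1)*: on '0' the DFA goes S → S and rejects (S ∉ Accept), but the regex matches it → eliminate
  (C) (0*10*)(0*10*0*10*)*: on '1' the DFA goes S → U and rejects (U ∉ Accept), but the regex matches it → eliminate
  (D) (0|1)*1: on '1' the DFA goes S → U and rejects (U ∉ Accept), but the regex matches it → eliminate
Only (A) is consistent with the DFA.
(A) (0|1)*10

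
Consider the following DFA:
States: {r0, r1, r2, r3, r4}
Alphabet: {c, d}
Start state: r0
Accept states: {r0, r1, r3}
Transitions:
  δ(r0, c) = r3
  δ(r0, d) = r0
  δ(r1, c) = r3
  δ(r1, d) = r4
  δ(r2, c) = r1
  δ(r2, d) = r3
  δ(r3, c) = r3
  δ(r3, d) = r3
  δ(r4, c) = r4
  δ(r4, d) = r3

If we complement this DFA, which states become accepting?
Complement accept states = All states \ Original accept states
= {r0, r1, r2, r3, r4} \ {r0, r1, r3}
{r2, r4}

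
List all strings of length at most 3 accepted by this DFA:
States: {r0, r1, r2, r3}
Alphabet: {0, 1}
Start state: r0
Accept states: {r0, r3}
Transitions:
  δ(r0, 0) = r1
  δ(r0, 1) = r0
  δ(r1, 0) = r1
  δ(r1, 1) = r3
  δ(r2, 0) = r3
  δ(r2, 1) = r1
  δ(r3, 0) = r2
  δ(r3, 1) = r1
ε, 1, 01, 11, 001, 101, 111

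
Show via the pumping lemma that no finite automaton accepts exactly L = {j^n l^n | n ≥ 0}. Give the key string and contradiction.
Assume L is regular with pumping length p. Idea: pumping the j-block changes the count balance.
Choose s = j^p l^p (length 2p ≥ p). By the pumping lemma, s = xyz with |xy| ≤ p, |y| > 0. So y = j^k for some k > 0 (since xy is entirely within the j's). Pumping gives xy²z = j^(p+k) l^p, which is not in L since p+k ≠ p.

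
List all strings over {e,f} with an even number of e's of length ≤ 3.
ε, f, ee, ff, eef, efe, fee, fff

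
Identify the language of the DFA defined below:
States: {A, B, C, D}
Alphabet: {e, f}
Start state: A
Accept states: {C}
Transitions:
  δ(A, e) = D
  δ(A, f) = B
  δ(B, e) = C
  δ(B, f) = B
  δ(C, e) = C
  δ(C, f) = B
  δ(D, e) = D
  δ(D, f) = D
Testing a few strings:
  'ff' → reject
  'eee' → reject
  'f' → reject
  'ee' → reject
State roles: A=no input read; B=started with f, last symbol f; C=started with f, last symbol e; D=started with e (dead)
All strings over {e,f} that start with f and end with e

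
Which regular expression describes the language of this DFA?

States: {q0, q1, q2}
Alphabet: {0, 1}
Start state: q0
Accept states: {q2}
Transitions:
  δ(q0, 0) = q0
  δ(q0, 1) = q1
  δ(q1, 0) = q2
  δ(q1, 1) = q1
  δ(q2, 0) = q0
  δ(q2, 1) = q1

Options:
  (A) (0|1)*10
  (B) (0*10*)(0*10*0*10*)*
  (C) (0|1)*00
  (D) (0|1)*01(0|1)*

Check each option against the DFA on short strings; one disagreement eliminates an option:
  (A) (0|1)*10: agrees with the DFA on every string of length ≤ 6
  (B) (0*10*)(0*10*0*10*)*: on '1' the DFA goes q0 → q1 and rejects (q1 ∉ Accept), but the regex matches it → eliminate
  (C) (0|1)*00: on '00' the DFA goes q0 → q0 → q0 and rejects (q0 ∉ Accept), but the regex matches it → eliminate
  (D) (0|1)*01(0|1)*: on '01' the DFA goes q0 → q0 → q1 and rejects (q1 ∉ Accept), but the regex matches it → eliminate
Only (A) is consistent with the DFA.
(A) (0|1)*10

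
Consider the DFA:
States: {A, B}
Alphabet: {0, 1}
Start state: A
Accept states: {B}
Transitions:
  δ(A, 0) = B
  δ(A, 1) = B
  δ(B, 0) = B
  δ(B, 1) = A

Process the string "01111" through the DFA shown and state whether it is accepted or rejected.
Processing string "01111":
  A --0--> B
  B --1--> A
  A --1--> B
  B --1--> A
  A --1--> B
Final state: B
Accept states: {B}
Yes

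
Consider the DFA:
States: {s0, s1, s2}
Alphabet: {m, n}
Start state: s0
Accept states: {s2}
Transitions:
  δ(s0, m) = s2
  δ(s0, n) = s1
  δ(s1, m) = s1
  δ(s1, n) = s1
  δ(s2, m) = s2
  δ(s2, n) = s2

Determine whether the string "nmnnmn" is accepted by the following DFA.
Processing string "nmnnmn":
  s0 --n--> s1
  s1 --m--> s1
  s1 --n--> s1
  s1 --n--> s1
  s1 --m--> s1
  s1 --n--> s1
Final state: s1
Accept states: {s2}
No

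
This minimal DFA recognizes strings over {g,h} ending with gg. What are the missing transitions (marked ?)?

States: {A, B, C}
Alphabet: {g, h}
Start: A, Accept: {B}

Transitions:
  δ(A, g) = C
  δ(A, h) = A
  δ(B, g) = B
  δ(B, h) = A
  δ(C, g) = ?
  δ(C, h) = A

From the language and accept set, identify what each state tracks — A: last symbol not g; B: two trailing g's; C: one trailing g.
Each missing δ(q, a) is the state matching the new tracked value after reading a.
δ(C, g) = B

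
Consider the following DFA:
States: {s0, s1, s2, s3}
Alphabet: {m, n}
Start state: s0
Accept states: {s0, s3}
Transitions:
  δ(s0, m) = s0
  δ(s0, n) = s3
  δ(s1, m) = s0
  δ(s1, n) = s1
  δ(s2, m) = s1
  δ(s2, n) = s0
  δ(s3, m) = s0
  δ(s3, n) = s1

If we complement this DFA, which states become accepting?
Complement accept states = All states \ Original accept states
= {s0, s1, s2, s3} \ {s0, s3}
{s1, s2}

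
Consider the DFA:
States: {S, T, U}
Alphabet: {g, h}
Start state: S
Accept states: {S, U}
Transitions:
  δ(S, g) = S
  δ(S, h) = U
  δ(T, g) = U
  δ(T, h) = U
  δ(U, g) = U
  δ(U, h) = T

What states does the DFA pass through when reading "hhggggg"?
read 'h': S → U
  read 'h': U → T
  read 'g': T → U
  read 'g': U → U
  read 'g': U → U
  read 'g': U → U
  read 'g': U → U
S -> U -> T -> U -> U -> U -> U -> U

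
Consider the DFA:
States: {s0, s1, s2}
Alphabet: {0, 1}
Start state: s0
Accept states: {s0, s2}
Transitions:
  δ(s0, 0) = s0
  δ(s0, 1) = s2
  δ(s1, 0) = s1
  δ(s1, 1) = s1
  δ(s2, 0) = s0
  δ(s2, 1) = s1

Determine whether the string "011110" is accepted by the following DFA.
Processing string "011110":
  s0 --0--> s0
  s0 --1--> s2
  s2 --1--> s1
  s1 --1--> s1
  s1 --1--> s1
  s1 --0--> s1
Final state: s1
Accept states: {s0, s2}
No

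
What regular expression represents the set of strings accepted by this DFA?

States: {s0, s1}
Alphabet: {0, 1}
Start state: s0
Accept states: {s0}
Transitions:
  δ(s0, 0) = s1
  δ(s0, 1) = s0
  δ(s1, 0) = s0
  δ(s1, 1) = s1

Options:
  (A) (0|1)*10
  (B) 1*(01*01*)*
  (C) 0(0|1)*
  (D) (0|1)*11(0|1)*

Check each option against the DFA on short strings; one disagreement eliminates an option:
  (A) (0|1)*10: on ε the DFA stays in s0 and accepts (s0 ∈ Accept), but the regex does not match it → eliminate
  (B) 1*(01*01*)*: agrees with the DFA on every string of length ≤ 6
  (C) 0(0|1)*: on ε the DFA stays in s0 and accepts (s0 ∈ Accept), but the regex does not match it → eliminate
  (D) (0|1)*11(0|1)*: on ε the DFA stays in s0 and accepts (s0 ∈ Accept), but the regex does not match it → eliminate
Only (B) is consistent with the DFA.
(B) 1*(01*01*)*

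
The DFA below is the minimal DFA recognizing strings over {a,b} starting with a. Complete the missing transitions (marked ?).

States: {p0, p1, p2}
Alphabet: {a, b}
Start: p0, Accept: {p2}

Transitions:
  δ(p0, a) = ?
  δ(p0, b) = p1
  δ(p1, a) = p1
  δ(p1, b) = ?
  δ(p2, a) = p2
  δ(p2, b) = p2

From the language and accept set, identify what each state tracks — p0: no input read; p1: started with b (dead); p2: started with a.
Each missing δ(q, a) is the state matching the new tracked value after reading a.
δ(p0, a) = p2; δ(p1, b) = p1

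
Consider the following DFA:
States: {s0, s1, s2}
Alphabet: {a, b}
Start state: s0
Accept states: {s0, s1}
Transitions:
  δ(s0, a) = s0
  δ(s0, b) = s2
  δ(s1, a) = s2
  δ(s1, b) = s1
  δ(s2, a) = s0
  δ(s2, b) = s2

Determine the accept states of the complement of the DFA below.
Complement accept states = All states \ Original accept states
= {s0, s1, s2} \ {s0, s1}
{s2}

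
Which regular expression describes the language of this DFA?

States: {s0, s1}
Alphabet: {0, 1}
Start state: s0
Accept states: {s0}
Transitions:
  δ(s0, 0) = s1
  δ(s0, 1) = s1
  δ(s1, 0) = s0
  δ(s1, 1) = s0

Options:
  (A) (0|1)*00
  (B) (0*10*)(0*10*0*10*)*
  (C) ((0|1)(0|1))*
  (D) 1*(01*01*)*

Check each option against the DFA on short strings; one disagreement eliminates an option:
  (A) (0|1)*00: on ε the DFA stays in s0 and accepts (s0 ∈ Accept), but the regex does not match it → eliminate
  (B) (0*10*)(0*10*0*10*)*: on ε the DFA stays in s0 and accepts (s0 ∈ Accept), but the regex does not match it → eliminate
  (C) ((0|1)(0|1))*: agrees with the DFA on every string of length ≤ 6
  (D) 1*(01*01*)*: on '1' the DFA goes s0 → s1 and rejects (s1 ∉ Accept), but the regex matches it → eliminate
Only (C) is consistent with the DFA.
(C) ((0|1)(0|1))*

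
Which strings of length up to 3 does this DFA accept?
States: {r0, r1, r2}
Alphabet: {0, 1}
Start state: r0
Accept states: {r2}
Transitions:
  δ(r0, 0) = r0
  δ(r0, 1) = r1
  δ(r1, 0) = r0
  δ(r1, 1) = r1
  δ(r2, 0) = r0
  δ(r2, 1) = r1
None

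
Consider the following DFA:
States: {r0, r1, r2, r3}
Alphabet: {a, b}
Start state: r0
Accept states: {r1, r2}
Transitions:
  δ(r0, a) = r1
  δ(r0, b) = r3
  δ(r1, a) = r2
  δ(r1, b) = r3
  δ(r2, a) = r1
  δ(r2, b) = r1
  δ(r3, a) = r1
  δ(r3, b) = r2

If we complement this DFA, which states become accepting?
Complement accept states = All states \ Original accept states
= {r0, r1, r2, r3} \ {r1, r2}
{r0, r3}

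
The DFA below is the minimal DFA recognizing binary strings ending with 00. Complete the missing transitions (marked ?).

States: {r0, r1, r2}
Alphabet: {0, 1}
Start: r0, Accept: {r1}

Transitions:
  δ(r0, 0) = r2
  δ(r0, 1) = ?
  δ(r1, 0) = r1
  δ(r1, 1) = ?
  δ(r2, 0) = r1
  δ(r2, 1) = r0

From the language and accept set, identify what each state tracks — r0: last symbol not 0; r1: two trailing 0's; r2: one trailing 0.
Each missing δ(q, a) is the state matching the new tracked value after reading a.
δ(r0, 1) = r0; δ(r1, 1) = r0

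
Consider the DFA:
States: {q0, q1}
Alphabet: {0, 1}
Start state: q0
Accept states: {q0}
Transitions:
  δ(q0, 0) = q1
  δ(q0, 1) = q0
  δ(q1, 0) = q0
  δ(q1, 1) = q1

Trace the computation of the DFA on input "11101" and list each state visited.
read '1': q0 → q0
  read '1': q0 → q0
  read '1': q0 → q0
  read '0': q0 → q1
  read '1': q1 → q1
q0 -> q0 -> q0 -> q0 -> q1 -> q1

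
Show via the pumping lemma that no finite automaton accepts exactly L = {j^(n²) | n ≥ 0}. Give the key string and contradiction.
Assume L is regular with pumping length p. Idea: pumping adds a fixed amount, but gaps between consecutive squares grow.
Choose s = j^(p²) (length p² ≥ p). By the pumping lemma, s = xyz with |xy| ≤ p, |y| > 0, so |y| = k with 1 ≤ k ≤ p. Then |xy²z| = p²+k. Since p² < p²+k ≤ p²+p < (p+1)², the length p²+k lies strictly between consecutive squares, so it is not a perfect square and xy²z ∉ L.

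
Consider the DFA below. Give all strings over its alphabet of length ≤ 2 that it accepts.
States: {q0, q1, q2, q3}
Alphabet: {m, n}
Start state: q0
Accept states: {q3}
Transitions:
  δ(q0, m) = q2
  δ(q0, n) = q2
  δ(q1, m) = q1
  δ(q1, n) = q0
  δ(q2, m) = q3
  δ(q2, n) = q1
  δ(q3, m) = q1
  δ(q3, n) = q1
mm, nm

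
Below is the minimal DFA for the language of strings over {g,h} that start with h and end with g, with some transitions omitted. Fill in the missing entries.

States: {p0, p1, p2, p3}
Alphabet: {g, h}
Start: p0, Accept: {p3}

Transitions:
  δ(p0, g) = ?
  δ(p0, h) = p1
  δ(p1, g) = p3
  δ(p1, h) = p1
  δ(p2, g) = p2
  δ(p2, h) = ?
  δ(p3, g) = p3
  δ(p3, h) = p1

From the language and accept set, identify what each state tracks — p0: no input read; p1: started with h, last symbol h; p2: started with g (dead); p3: started with h, last symbol g.
Each missing δ(q, a) is the state matching the new tracked value after reading a.
δ(p0, g) = p2; δ(p2, h) = p2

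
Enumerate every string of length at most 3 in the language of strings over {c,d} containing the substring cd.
cd, ccd, cdc, cdd, dcd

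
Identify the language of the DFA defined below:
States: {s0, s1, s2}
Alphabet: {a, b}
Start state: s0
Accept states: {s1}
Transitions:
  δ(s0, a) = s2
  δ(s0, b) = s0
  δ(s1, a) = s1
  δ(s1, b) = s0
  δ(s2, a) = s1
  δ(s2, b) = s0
Testing a few strings:
  'bbab' → reject
  'aab' → reject
  'bba' → reject
  'babb' → reject
State roles: s0=last symbol not a; s1=two trailing a's; s2=one trailing a
All strings over {a,b} ending with aa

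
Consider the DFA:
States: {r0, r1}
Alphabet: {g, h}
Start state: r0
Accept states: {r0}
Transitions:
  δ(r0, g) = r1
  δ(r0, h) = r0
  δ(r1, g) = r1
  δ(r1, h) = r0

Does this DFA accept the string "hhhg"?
Processing string "hhhg":
  r0 --h--> r0
  r0 --h--> r0
  r0 --h--> r0
  r0 --g--> r1
Final state: r1
Accept states: {r0}
No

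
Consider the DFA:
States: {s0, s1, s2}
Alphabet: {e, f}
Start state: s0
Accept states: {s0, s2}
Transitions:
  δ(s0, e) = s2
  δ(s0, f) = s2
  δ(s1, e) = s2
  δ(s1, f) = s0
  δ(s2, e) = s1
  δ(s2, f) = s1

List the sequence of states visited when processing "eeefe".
read 'e': s0 → s2
  read 'e': s2 → s1
  read 'e': s1 → s2
  read 'f': s2 → s1
  read 'e': s1 → s2
s0 -> s2 -> s1 -> s2 -> s1 -> s2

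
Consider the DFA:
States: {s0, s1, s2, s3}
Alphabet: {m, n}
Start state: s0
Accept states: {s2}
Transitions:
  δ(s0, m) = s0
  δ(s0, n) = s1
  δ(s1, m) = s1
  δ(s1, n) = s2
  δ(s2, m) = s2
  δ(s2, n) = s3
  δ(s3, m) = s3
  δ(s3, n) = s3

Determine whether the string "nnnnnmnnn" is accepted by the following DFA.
Processing string "nnnnnmnnn":
  s0 --n--> s1
  s1 --n--> s2
  s2 --n--> s3
  s3 --n--> s3
  s3 --n--> s3
  s3 --m--> s3
  s3 --n--> s3
  s3 --n--> s3
  s3 --n--> s3
Final state: s3
Accept states: {s2}
No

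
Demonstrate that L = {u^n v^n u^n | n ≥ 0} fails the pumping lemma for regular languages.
Assume L is regular with pumping length p. Idea: pumping the first u-block unbalances it against the other two.
Choose s = u^p v^p u^p ∈ L (|s| = 3p ≥ p). By the pumping lemma, s = xyz with |xy| ≤ p, |y| > 0, so y = u^k with k ≥ 1, inside the first u-block. Then xy²z = u^(p+k) v^p u^p. The first block has length p+k ≠ p, so the three block lengths are no longer equal and xy²z ∉ L.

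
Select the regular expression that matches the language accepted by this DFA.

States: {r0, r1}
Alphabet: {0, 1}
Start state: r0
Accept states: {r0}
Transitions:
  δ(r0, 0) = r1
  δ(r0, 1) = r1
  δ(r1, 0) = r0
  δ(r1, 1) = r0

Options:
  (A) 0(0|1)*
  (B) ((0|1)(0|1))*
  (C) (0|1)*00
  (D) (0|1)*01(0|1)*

Check each option against the DFA on short strings; one disagreement eliminates an option:
  (A) 0(0|1)*: on ε the DFA stays in r0 and accepts (r0 ∈ Accept), but the regex does not match it → eliminate
  (B) ((0|1)(0|1))*: agrees with the DFA on every string of length ≤ 6
  (C) (0|1)*00: on ε the DFA stays in r0 and accepts (r0 ∈ Accept), but the regex does not match it → eliminate
  (D) (0|1)*01(0|1)*: on ε the DFA stays in r0 and accepts (r0 ∈ Accept), but the regex does not match it → eliminate
Only (B) is consistent with the DFA.
(B) ((0|1)(0|1))*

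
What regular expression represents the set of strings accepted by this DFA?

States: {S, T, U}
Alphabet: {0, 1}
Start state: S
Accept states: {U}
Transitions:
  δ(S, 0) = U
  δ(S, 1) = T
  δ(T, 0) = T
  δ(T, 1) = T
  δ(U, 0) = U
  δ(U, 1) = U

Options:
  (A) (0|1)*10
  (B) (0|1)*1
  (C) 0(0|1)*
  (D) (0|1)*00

Check each option against the DFA on short strings; one disagreement eliminates an option:
  (A) (0|1)*10: on '0' the DFA goes S → U and accepts (U ∈ Accept), but the regex does not match it → eliminate
  (B) (0|1)*1: on '0' the DFA goes S → U and accepts (U ∈ Accept), but the regex does not match it → eliminate
  (C) 0(0|1)*: agrees with the DFA on every string of length ≤ 6
  (D) (0|1)*00: on '0' the DFA goes S → U and accepts (U ∈ Accept), but the regex does not match it → eliminate
Only (C) is consistent with the DFA.
(C) 0(0|1)*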